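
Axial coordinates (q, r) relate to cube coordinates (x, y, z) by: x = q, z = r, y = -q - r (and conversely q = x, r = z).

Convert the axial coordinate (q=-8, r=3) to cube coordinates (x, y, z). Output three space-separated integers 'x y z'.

Answer: -8 5 3

Derivation:
x = q = -8
z = r = 3
y = -x - z = -(-8) - (3) = 5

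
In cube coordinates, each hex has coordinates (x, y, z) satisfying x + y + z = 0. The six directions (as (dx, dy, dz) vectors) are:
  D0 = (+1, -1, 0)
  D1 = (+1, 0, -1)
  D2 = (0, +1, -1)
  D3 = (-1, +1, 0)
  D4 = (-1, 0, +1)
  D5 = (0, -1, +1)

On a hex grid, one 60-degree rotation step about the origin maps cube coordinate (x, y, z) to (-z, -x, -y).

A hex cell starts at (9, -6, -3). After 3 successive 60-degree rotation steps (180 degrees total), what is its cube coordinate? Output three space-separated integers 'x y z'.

Answer: -9 6 3

Derivation:
Start: (9, -6, -3)
Step 1: (9, -6, -3) -> (-(-3), -(9), -(-6)) = (3, -9, 6)
Step 2: (3, -9, 6) -> (-(6), -(3), -(-9)) = (-6, -3, 9)
Step 3: (-6, -3, 9) -> (-(9), -(-6), -(-3)) = (-9, 6, 3)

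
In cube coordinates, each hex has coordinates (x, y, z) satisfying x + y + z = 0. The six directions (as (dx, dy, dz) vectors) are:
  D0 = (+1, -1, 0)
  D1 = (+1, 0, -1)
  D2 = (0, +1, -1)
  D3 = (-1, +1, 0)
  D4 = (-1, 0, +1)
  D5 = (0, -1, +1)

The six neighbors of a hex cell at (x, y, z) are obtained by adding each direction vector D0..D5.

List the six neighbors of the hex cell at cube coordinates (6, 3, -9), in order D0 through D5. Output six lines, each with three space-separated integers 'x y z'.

Answer: 7 2 -9
7 3 -10
6 4 -10
5 4 -9
5 3 -8
6 2 -8

Derivation:
Center: (6, 3, -9). Add each direction:
  D0: (6, 3, -9) + (1, -1, 0) = (7, 2, -9)
  D1: (6, 3, -9) + (1, 0, -1) = (7, 3, -10)
  D2: (6, 3, -9) + (0, 1, -1) = (6, 4, -10)
  D3: (6, 3, -9) + (-1, 1, 0) = (5, 4, -9)
  D4: (6, 3, -9) + (-1, 0, 1) = (5, 3, -8)
  D5: (6, 3, -9) + (0, -1, 1) = (6, 2, -8)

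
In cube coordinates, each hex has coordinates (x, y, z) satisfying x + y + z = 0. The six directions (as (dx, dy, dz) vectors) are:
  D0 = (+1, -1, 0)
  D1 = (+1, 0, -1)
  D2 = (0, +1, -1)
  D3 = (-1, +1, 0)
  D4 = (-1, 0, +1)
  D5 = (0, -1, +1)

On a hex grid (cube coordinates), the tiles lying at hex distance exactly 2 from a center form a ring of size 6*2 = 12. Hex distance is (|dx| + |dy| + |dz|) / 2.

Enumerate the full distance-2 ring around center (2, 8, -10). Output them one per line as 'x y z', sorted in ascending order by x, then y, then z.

Walk ring at distance 2 from (2, 8, -10):
Start at center + D4*2 = (0, 8, -8)
  hex 0: (0, 8, -8)
  hex 1: (1, 7, -8)
  hex 2: (2, 6, -8)
  hex 3: (3, 6, -9)
  hex 4: (4, 6, -10)
  hex 5: (4, 7, -11)
  hex 6: (4, 8, -12)
  hex 7: (3, 9, -12)
  hex 8: (2, 10, -12)
  hex 9: (1, 10, -11)
  hex 10: (0, 10, -10)
  hex 11: (0, 9, -9)
Sorted: 12 hexes.

Answer: 0 8 -8
0 9 -9
0 10 -10
1 7 -8
1 10 -11
2 6 -8
2 10 -12
3 6 -9
3 9 -12
4 6 -10
4 7 -11
4 8 -12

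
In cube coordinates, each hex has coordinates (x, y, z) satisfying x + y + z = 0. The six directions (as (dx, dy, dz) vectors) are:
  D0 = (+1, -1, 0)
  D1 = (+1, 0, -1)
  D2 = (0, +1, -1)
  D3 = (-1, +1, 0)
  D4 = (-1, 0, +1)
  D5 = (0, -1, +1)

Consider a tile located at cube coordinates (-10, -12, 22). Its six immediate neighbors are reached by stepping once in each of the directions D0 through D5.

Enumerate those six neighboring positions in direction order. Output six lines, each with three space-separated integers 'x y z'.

Answer: -9 -13 22
-9 -12 21
-10 -11 21
-11 -11 22
-11 -12 23
-10 -13 23

Derivation:
Center: (-10, -12, 22). Add each direction:
  D0: (-10, -12, 22) + (1, -1, 0) = (-9, -13, 22)
  D1: (-10, -12, 22) + (1, 0, -1) = (-9, -12, 21)
  D2: (-10, -12, 22) + (0, 1, -1) = (-10, -11, 21)
  D3: (-10, -12, 22) + (-1, 1, 0) = (-11, -11, 22)
  D4: (-10, -12, 22) + (-1, 0, 1) = (-11, -12, 23)
  D5: (-10, -12, 22) + (0, -1, 1) = (-10, -13, 23)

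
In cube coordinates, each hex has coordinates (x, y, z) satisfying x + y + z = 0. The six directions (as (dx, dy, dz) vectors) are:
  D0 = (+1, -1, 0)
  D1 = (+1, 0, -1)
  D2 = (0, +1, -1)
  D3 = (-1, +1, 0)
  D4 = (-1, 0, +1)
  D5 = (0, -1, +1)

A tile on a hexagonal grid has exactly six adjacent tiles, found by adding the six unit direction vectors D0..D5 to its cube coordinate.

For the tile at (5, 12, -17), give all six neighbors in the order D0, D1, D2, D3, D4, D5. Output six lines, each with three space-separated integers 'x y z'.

Answer: 6 11 -17
6 12 -18
5 13 -18
4 13 -17
4 12 -16
5 11 -16

Derivation:
Center: (5, 12, -17). Add each direction:
  D0: (5, 12, -17) + (1, -1, 0) = (6, 11, -17)
  D1: (5, 12, -17) + (1, 0, -1) = (6, 12, -18)
  D2: (5, 12, -17) + (0, 1, -1) = (5, 13, -18)
  D3: (5, 12, -17) + (-1, 1, 0) = (4, 13, -17)
  D4: (5, 12, -17) + (-1, 0, 1) = (4, 12, -16)
  D5: (5, 12, -17) + (0, -1, 1) = (5, 11, -16)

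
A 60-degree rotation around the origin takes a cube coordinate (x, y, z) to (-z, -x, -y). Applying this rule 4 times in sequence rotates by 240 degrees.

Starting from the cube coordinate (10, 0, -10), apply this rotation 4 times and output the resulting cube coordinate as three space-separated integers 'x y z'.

Answer: -10 10 0

Derivation:
Start: (10, 0, -10)
Step 1: (10, 0, -10) -> (-(-10), -(10), -(0)) = (10, -10, 0)
Step 2: (10, -10, 0) -> (-(0), -(10), -(-10)) = (0, -10, 10)
Step 3: (0, -10, 10) -> (-(10), -(0), -(-10)) = (-10, 0, 10)
Step 4: (-10, 0, 10) -> (-(10), -(-10), -(0)) = (-10, 10, 0)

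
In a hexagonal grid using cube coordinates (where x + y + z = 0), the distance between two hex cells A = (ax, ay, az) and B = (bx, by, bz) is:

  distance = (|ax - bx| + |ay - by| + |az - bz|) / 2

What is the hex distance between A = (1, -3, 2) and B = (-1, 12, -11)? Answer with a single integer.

Answer: 15

Derivation:
|ax - bx| = |1 - (-1)| = 2
|ay - by| = |-3 - 12| = 15
|az - bz| = |2 - (-11)| = 13
distance = (2 + 15 + 13) / 2 = 30 / 2 = 15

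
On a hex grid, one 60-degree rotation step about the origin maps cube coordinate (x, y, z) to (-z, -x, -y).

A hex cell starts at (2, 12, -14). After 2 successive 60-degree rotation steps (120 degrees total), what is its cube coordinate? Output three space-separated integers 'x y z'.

Answer: 12 -14 2

Derivation:
Start: (2, 12, -14)
Step 1: (2, 12, -14) -> (-(-14), -(2), -(12)) = (14, -2, -12)
Step 2: (14, -2, -12) -> (-(-12), -(14), -(-2)) = (12, -14, 2)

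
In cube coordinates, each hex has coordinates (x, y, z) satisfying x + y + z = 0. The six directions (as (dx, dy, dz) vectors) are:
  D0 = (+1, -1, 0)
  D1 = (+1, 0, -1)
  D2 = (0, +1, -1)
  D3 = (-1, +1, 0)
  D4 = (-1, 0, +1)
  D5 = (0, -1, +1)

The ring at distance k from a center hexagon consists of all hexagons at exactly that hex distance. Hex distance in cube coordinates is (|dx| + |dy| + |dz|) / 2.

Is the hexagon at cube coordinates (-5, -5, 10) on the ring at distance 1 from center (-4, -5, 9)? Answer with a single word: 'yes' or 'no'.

|px - cx| = |-5 - (-4)| = 1
|py - cy| = |-5 - (-5)| = 0
|pz - cz| = |10 - 9| = 1
distance = (1+0+1)/2 = 2/2 = 1
radius = 1; distance == radius -> yes

Answer: yes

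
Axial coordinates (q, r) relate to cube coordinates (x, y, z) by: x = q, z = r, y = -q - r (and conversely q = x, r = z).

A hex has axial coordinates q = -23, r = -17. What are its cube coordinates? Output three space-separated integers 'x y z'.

x = q = -23
z = r = -17
y = -x - z = -(-23) - (-17) = 40

Answer: -23 40 -17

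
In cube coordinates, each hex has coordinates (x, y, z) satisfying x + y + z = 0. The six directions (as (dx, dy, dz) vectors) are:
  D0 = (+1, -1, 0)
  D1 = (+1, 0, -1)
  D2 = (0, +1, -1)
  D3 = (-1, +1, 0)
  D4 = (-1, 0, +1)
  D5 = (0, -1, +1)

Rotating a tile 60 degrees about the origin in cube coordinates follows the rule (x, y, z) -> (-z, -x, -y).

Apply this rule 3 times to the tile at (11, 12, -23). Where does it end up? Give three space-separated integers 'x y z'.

Start: (11, 12, -23)
Step 1: (11, 12, -23) -> (-(-23), -(11), -(12)) = (23, -11, -12)
Step 2: (23, -11, -12) -> (-(-12), -(23), -(-11)) = (12, -23, 11)
Step 3: (12, -23, 11) -> (-(11), -(12), -(-23)) = (-11, -12, 23)

Answer: -11 -12 23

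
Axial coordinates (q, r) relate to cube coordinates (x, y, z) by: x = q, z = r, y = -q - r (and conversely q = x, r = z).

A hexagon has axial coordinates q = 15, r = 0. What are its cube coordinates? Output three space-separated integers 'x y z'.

Answer: 15 -15 0

Derivation:
x = q = 15
z = r = 0
y = -x - z = -(15) - (0) = -15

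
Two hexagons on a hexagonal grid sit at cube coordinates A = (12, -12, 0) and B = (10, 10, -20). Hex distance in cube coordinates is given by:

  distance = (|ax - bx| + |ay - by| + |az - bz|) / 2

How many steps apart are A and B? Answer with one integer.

Answer: 22

Derivation:
|ax - bx| = |12 - 10| = 2
|ay - by| = |-12 - 10| = 22
|az - bz| = |0 - (-20)| = 20
distance = (2 + 22 + 20) / 2 = 44 / 2 = 22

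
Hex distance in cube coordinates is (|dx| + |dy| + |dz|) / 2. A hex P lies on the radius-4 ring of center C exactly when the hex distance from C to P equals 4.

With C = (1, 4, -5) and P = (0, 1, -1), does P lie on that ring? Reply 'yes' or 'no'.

|px - cx| = |0 - 1| = 1
|py - cy| = |1 - 4| = 3
|pz - cz| = |-1 - (-5)| = 4
distance = (1+3+4)/2 = 8/2 = 4
radius = 4; distance == radius -> yes

Answer: yes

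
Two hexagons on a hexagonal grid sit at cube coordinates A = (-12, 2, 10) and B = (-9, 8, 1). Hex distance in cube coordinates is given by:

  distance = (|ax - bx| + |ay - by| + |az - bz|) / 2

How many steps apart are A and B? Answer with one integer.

Answer: 9

Derivation:
|ax - bx| = |-12 - (-9)| = 3
|ay - by| = |2 - 8| = 6
|az - bz| = |10 - 1| = 9
distance = (3 + 6 + 9) / 2 = 18 / 2 = 9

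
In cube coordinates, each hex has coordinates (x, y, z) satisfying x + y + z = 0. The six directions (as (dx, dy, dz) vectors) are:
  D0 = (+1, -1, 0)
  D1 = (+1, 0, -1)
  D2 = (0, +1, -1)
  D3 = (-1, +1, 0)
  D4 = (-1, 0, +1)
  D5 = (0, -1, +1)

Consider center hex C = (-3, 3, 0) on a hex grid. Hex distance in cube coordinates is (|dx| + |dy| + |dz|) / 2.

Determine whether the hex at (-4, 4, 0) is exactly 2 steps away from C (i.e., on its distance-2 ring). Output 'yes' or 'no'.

Answer: no

Derivation:
|px - cx| = |-4 - (-3)| = 1
|py - cy| = |4 - 3| = 1
|pz - cz| = |0 - 0| = 0
distance = (1+1+0)/2 = 2/2 = 1
radius = 2; distance != radius -> no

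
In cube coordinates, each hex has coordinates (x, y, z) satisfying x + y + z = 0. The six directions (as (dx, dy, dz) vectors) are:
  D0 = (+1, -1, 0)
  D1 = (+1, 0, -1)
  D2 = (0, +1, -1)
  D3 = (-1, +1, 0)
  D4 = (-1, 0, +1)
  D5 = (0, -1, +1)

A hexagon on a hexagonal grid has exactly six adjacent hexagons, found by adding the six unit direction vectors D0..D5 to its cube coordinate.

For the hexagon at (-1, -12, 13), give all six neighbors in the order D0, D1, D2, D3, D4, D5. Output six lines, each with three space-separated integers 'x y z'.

Answer: 0 -13 13
0 -12 12
-1 -11 12
-2 -11 13
-2 -12 14
-1 -13 14

Derivation:
Center: (-1, -12, 13). Add each direction:
  D0: (-1, -12, 13) + (1, -1, 0) = (0, -13, 13)
  D1: (-1, -12, 13) + (1, 0, -1) = (0, -12, 12)
  D2: (-1, -12, 13) + (0, 1, -1) = (-1, -11, 12)
  D3: (-1, -12, 13) + (-1, 1, 0) = (-2, -11, 13)
  D4: (-1, -12, 13) + (-1, 0, 1) = (-2, -12, 14)
  D5: (-1, -12, 13) + (0, -1, 1) = (-1, -13, 14)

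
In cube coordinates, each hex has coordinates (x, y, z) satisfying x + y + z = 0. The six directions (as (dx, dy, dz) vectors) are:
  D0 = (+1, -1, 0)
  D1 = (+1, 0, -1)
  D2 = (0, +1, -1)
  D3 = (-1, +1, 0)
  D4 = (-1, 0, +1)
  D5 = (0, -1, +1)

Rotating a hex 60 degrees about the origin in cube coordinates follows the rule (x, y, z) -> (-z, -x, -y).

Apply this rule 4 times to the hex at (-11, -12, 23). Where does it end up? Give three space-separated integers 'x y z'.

Answer: 23 -11 -12

Derivation:
Start: (-11, -12, 23)
Step 1: (-11, -12, 23) -> (-(23), -(-11), -(-12)) = (-23, 11, 12)
Step 2: (-23, 11, 12) -> (-(12), -(-23), -(11)) = (-12, 23, -11)
Step 3: (-12, 23, -11) -> (-(-11), -(-12), -(23)) = (11, 12, -23)
Step 4: (11, 12, -23) -> (-(-23), -(11), -(12)) = (23, -11, -12)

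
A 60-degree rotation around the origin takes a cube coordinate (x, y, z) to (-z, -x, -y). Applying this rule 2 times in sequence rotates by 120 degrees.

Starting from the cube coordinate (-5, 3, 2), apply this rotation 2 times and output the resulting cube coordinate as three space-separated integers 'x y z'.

Start: (-5, 3, 2)
Step 1: (-5, 3, 2) -> (-(2), -(-5), -(3)) = (-2, 5, -3)
Step 2: (-2, 5, -3) -> (-(-3), -(-2), -(5)) = (3, 2, -5)

Answer: 3 2 -5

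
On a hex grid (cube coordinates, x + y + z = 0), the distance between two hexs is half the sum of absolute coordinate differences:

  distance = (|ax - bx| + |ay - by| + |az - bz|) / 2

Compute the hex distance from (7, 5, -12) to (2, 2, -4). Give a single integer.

|ax - bx| = |7 - 2| = 5
|ay - by| = |5 - 2| = 3
|az - bz| = |-12 - (-4)| = 8
distance = (5 + 3 + 8) / 2 = 16 / 2 = 8

Answer: 8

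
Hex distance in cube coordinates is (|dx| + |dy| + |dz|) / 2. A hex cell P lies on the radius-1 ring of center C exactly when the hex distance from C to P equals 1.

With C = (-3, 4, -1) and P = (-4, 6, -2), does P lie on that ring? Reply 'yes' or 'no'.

Answer: no

Derivation:
|px - cx| = |-4 - (-3)| = 1
|py - cy| = |6 - 4| = 2
|pz - cz| = |-2 - (-1)| = 1
distance = (1+2+1)/2 = 4/2 = 2
radius = 1; distance != radius -> no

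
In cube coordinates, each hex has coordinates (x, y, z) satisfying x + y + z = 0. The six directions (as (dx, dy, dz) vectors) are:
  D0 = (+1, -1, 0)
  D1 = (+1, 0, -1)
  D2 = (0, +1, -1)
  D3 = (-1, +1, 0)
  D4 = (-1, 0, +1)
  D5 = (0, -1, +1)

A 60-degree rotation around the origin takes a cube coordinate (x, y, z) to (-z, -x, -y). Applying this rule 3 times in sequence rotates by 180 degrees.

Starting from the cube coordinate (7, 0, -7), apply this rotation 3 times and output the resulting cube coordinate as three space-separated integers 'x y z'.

Answer: -7 0 7

Derivation:
Start: (7, 0, -7)
Step 1: (7, 0, -7) -> (-(-7), -(7), -(0)) = (7, -7, 0)
Step 2: (7, -7, 0) -> (-(0), -(7), -(-7)) = (0, -7, 7)
Step 3: (0, -7, 7) -> (-(7), -(0), -(-7)) = (-7, 0, 7)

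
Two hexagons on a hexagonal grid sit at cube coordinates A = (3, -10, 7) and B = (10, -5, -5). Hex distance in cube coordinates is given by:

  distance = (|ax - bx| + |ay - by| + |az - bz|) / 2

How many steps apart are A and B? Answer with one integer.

Answer: 12

Derivation:
|ax - bx| = |3 - 10| = 7
|ay - by| = |-10 - (-5)| = 5
|az - bz| = |7 - (-5)| = 12
distance = (7 + 5 + 12) / 2 = 24 / 2 = 12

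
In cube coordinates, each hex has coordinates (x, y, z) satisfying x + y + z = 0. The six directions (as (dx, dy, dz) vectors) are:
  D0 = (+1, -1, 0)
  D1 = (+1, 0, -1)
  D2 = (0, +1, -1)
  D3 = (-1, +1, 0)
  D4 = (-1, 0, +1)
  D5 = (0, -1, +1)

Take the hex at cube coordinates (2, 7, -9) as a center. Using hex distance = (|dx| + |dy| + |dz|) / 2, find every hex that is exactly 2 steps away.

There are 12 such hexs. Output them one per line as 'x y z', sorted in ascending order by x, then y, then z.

Answer: 0 7 -7
0 8 -8
0 9 -9
1 6 -7
1 9 -10
2 5 -7
2 9 -11
3 5 -8
3 8 -11
4 5 -9
4 6 -10
4 7 -11

Derivation:
Walk ring at distance 2 from (2, 7, -9):
Start at center + D4*2 = (0, 7, -7)
  hex 0: (0, 7, -7)
  hex 1: (1, 6, -7)
  hex 2: (2, 5, -7)
  hex 3: (3, 5, -8)
  hex 4: (4, 5, -9)
  hex 5: (4, 6, -10)
  hex 6: (4, 7, -11)
  hex 7: (3, 8, -11)
  hex 8: (2, 9, -11)
  hex 9: (1, 9, -10)
  hex 10: (0, 9, -9)
  hex 11: (0, 8, -8)
Sorted: 12 hexes.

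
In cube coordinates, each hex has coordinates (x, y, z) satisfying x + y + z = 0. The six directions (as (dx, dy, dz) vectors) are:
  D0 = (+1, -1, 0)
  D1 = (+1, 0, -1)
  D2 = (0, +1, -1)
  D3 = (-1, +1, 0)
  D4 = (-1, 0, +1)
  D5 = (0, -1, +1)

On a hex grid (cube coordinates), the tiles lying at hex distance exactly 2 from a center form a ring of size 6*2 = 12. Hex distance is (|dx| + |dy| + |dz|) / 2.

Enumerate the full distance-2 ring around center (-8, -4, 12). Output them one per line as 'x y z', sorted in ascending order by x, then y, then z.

Answer: -10 -4 14
-10 -3 13
-10 -2 12
-9 -5 14
-9 -2 11
-8 -6 14
-8 -2 10
-7 -6 13
-7 -3 10
-6 -6 12
-6 -5 11
-6 -4 10

Derivation:
Walk ring at distance 2 from (-8, -4, 12):
Start at center + D4*2 = (-10, -4, 14)
  hex 0: (-10, -4, 14)
  hex 1: (-9, -5, 14)
  hex 2: (-8, -6, 14)
  hex 3: (-7, -6, 13)
  hex 4: (-6, -6, 12)
  hex 5: (-6, -5, 11)
  hex 6: (-6, -4, 10)
  hex 7: (-7, -3, 10)
  hex 8: (-8, -2, 10)
  hex 9: (-9, -2, 11)
  hex 10: (-10, -2, 12)
  hex 11: (-10, -3, 13)
Sorted: 12 hexes.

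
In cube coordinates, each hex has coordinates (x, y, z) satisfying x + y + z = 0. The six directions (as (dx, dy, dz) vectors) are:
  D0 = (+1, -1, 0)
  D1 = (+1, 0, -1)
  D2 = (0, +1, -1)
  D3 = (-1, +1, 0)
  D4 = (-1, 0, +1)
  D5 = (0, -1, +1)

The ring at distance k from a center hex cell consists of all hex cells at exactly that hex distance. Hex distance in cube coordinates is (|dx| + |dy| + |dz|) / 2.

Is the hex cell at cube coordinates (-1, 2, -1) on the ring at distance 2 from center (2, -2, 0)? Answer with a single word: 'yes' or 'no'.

Answer: no

Derivation:
|px - cx| = |-1 - 2| = 3
|py - cy| = |2 - (-2)| = 4
|pz - cz| = |-1 - 0| = 1
distance = (3+4+1)/2 = 8/2 = 4
radius = 2; distance != radius -> no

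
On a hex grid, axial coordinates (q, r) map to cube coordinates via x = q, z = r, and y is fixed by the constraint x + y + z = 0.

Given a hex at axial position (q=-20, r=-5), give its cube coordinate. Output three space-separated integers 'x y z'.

x = q = -20
z = r = -5
y = -x - z = -(-20) - (-5) = 25

Answer: -20 25 -5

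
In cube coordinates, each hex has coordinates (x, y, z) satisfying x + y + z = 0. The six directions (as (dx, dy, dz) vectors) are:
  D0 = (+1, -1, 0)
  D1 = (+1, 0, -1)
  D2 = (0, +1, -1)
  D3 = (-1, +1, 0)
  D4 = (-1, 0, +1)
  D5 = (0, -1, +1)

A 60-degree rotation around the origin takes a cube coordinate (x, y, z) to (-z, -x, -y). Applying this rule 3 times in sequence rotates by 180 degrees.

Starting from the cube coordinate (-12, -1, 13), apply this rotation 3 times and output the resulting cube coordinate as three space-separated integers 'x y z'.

Start: (-12, -1, 13)
Step 1: (-12, -1, 13) -> (-(13), -(-12), -(-1)) = (-13, 12, 1)
Step 2: (-13, 12, 1) -> (-(1), -(-13), -(12)) = (-1, 13, -12)
Step 3: (-1, 13, -12) -> (-(-12), -(-1), -(13)) = (12, 1, -13)

Answer: 12 1 -13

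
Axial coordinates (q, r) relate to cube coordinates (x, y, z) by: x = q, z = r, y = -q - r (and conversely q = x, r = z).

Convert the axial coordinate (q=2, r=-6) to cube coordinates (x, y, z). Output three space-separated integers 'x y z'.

x = q = 2
z = r = -6
y = -x - z = -(2) - (-6) = 4

Answer: 2 4 -6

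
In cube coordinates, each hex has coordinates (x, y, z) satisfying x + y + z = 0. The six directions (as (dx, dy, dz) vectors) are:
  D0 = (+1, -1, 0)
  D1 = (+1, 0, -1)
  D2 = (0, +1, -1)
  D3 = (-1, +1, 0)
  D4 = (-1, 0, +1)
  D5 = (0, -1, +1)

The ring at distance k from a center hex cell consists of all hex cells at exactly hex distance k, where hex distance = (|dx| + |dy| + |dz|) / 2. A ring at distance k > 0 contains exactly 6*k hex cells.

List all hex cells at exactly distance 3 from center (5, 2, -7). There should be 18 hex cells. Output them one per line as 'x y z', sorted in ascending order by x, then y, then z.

Walk ring at distance 3 from (5, 2, -7):
Start at center + D4*3 = (2, 2, -4)
  hex 0: (2, 2, -4)
  hex 1: (3, 1, -4)
  hex 2: (4, 0, -4)
  hex 3: (5, -1, -4)
  hex 4: (6, -1, -5)
  hex 5: (7, -1, -6)
  hex 6: (8, -1, -7)
  hex 7: (8, 0, -8)
  hex 8: (8, 1, -9)
  hex 9: (8, 2, -10)
  hex 10: (7, 3, -10)
  hex 11: (6, 4, -10)
  hex 12: (5, 5, -10)
  hex 13: (4, 5, -9)
  hex 14: (3, 5, -8)
  hex 15: (2, 5, -7)
  hex 16: (2, 4, -6)
  hex 17: (2, 3, -5)
Sorted: 18 hexes.

Answer: 2 2 -4
2 3 -5
2 4 -6
2 5 -7
3 1 -4
3 5 -8
4 0 -4
4 5 -9
5 -1 -4
5 5 -10
6 -1 -5
6 4 -10
7 -1 -6
7 3 -10
8 -1 -7
8 0 -8
8 1 -9
8 2 -10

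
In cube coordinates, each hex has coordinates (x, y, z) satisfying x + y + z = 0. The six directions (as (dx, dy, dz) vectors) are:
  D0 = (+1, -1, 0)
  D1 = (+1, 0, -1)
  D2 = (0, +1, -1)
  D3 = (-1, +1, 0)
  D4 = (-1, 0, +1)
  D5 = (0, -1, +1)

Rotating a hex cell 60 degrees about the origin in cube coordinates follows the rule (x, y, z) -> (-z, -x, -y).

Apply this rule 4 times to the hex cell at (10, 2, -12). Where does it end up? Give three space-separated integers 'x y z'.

Start: (10, 2, -12)
Step 1: (10, 2, -12) -> (-(-12), -(10), -(2)) = (12, -10, -2)
Step 2: (12, -10, -2) -> (-(-2), -(12), -(-10)) = (2, -12, 10)
Step 3: (2, -12, 10) -> (-(10), -(2), -(-12)) = (-10, -2, 12)
Step 4: (-10, -2, 12) -> (-(12), -(-10), -(-2)) = (-12, 10, 2)

Answer: -12 10 2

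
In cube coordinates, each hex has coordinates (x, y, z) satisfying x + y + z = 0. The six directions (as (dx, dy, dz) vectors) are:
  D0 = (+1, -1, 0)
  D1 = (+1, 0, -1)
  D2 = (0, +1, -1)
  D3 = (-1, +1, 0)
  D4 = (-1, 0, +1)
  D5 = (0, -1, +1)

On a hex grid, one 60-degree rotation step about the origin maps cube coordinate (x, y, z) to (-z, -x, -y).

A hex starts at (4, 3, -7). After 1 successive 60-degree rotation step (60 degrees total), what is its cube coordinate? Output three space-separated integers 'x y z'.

Answer: 7 -4 -3

Derivation:
Start: (4, 3, -7)
Step 1: (4, 3, -7) -> (-(-7), -(4), -(3)) = (7, -4, -3)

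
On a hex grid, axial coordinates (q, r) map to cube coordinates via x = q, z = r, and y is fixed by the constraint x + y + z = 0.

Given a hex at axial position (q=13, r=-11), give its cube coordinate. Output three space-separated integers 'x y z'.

Answer: 13 -2 -11

Derivation:
x = q = 13
z = r = -11
y = -x - z = -(13) - (-11) = -2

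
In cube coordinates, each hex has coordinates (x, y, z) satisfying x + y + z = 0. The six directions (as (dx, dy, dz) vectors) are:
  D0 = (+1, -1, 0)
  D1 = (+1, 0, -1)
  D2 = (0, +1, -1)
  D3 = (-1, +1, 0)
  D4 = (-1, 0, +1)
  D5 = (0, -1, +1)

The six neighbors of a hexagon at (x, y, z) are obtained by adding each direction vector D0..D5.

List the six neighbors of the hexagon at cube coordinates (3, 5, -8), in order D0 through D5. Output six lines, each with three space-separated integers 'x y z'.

Answer: 4 4 -8
4 5 -9
3 6 -9
2 6 -8
2 5 -7
3 4 -7

Derivation:
Center: (3, 5, -8). Add each direction:
  D0: (3, 5, -8) + (1, -1, 0) = (4, 4, -8)
  D1: (3, 5, -8) + (1, 0, -1) = (4, 5, -9)
  D2: (3, 5, -8) + (0, 1, -1) = (3, 6, -9)
  D3: (3, 5, -8) + (-1, 1, 0) = (2, 6, -8)
  D4: (3, 5, -8) + (-1, 0, 1) = (2, 5, -7)
  D5: (3, 5, -8) + (0, -1, 1) = (3, 4, -7)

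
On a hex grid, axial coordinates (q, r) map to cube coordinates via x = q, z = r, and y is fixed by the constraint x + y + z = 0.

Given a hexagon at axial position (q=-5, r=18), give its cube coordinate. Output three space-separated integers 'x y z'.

x = q = -5
z = r = 18
y = -x - z = -(-5) - (18) = -13

Answer: -5 -13 18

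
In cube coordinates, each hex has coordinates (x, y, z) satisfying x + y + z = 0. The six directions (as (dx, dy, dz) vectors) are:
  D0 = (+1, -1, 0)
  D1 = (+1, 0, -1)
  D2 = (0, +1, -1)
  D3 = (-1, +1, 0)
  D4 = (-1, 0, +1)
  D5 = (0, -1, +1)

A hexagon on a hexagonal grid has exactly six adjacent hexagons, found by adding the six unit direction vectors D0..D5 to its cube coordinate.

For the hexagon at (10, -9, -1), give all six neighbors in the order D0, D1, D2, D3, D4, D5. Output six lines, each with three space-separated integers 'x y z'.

Answer: 11 -10 -1
11 -9 -2
10 -8 -2
9 -8 -1
9 -9 0
10 -10 0

Derivation:
Center: (10, -9, -1). Add each direction:
  D0: (10, -9, -1) + (1, -1, 0) = (11, -10, -1)
  D1: (10, -9, -1) + (1, 0, -1) = (11, -9, -2)
  D2: (10, -9, -1) + (0, 1, -1) = (10, -8, -2)
  D3: (10, -9, -1) + (-1, 1, 0) = (9, -8, -1)
  D4: (10, -9, -1) + (-1, 0, 1) = (9, -9, 0)
  D5: (10, -9, -1) + (0, -1, 1) = (10, -10, 0)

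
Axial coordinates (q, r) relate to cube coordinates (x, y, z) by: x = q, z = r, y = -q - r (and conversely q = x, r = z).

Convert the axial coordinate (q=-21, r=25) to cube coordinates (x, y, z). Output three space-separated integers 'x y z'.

Answer: -21 -4 25

Derivation:
x = q = -21
z = r = 25
y = -x - z = -(-21) - (25) = -4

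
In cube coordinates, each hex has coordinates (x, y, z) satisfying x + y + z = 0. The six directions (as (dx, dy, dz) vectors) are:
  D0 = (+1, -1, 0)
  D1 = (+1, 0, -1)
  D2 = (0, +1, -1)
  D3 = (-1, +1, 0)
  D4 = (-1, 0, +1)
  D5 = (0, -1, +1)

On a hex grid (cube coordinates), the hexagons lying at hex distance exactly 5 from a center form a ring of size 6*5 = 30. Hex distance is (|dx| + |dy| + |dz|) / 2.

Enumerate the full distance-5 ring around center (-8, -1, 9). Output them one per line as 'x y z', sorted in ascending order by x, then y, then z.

Walk ring at distance 5 from (-8, -1, 9):
Start at center + D4*5 = (-13, -1, 14)
  hex 0: (-13, -1, 14)
  hex 1: (-12, -2, 14)
  hex 2: (-11, -3, 14)
  hex 3: (-10, -4, 14)
  hex 4: (-9, -5, 14)
  hex 5: (-8, -6, 14)
  hex 6: (-7, -6, 13)
  hex 7: (-6, -6, 12)
  hex 8: (-5, -6, 11)
  hex 9: (-4, -6, 10)
  hex 10: (-3, -6, 9)
  hex 11: (-3, -5, 8)
  hex 12: (-3, -4, 7)
  hex 13: (-3, -3, 6)
  hex 14: (-3, -2, 5)
  hex 15: (-3, -1, 4)
  hex 16: (-4, 0, 4)
  hex 17: (-5, 1, 4)
  hex 18: (-6, 2, 4)
  hex 19: (-7, 3, 4)
  hex 20: (-8, 4, 4)
  hex 21: (-9, 4, 5)
  hex 22: (-10, 4, 6)
  hex 23: (-11, 4, 7)
  hex 24: (-12, 4, 8)
  hex 25: (-13, 4, 9)
  hex 26: (-13, 3, 10)
  hex 27: (-13, 2, 11)
  hex 28: (-13, 1, 12)
  hex 29: (-13, 0, 13)
Sorted: 30 hexes.

Answer: -13 -1 14
-13 0 13
-13 1 12
-13 2 11
-13 3 10
-13 4 9
-12 -2 14
-12 4 8
-11 -3 14
-11 4 7
-10 -4 14
-10 4 6
-9 -5 14
-9 4 5
-8 -6 14
-8 4 4
-7 -6 13
-7 3 4
-6 -6 12
-6 2 4
-5 -6 11
-5 1 4
-4 -6 10
-4 0 4
-3 -6 9
-3 -5 8
-3 -4 7
-3 -3 6
-3 -2 5
-3 -1 4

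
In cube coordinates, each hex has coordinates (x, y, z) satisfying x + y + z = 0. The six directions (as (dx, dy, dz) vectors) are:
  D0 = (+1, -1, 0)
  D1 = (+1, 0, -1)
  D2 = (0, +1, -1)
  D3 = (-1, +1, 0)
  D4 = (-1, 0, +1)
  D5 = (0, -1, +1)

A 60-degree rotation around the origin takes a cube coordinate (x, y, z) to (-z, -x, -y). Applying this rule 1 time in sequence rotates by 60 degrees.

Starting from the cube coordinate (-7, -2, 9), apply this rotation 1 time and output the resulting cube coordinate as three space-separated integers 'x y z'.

Start: (-7, -2, 9)
Step 1: (-7, -2, 9) -> (-(9), -(-7), -(-2)) = (-9, 7, 2)

Answer: -9 7 2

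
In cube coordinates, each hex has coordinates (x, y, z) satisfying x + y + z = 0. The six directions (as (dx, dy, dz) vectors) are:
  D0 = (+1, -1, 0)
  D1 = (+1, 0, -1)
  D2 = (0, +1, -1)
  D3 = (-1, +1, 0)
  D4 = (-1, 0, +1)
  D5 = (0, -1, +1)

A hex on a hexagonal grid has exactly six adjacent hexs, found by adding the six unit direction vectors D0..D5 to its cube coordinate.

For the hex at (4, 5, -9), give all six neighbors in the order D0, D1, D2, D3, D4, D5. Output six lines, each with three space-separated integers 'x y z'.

Answer: 5 4 -9
5 5 -10
4 6 -10
3 6 -9
3 5 -8
4 4 -8

Derivation:
Center: (4, 5, -9). Add each direction:
  D0: (4, 5, -9) + (1, -1, 0) = (5, 4, -9)
  D1: (4, 5, -9) + (1, 0, -1) = (5, 5, -10)
  D2: (4, 5, -9) + (0, 1, -1) = (4, 6, -10)
  D3: (4, 5, -9) + (-1, 1, 0) = (3, 6, -9)
  D4: (4, 5, -9) + (-1, 0, 1) = (3, 5, -8)
  D5: (4, 5, -9) + (0, -1, 1) = (4, 4, -8)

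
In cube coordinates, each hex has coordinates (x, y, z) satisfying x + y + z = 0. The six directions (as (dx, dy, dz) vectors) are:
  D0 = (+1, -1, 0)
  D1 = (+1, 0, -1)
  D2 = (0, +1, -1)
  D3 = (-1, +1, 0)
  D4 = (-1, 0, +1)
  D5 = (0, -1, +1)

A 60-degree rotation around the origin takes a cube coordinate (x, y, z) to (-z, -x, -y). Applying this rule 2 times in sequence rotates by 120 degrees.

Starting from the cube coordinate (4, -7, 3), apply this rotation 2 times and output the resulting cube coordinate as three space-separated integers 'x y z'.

Answer: -7 3 4

Derivation:
Start: (4, -7, 3)
Step 1: (4, -7, 3) -> (-(3), -(4), -(-7)) = (-3, -4, 7)
Step 2: (-3, -4, 7) -> (-(7), -(-3), -(-4)) = (-7, 3, 4)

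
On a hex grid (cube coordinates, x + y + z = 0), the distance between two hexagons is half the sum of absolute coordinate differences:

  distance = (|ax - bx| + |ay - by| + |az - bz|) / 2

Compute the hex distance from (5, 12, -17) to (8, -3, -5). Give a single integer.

|ax - bx| = |5 - 8| = 3
|ay - by| = |12 - (-3)| = 15
|az - bz| = |-17 - (-5)| = 12
distance = (3 + 15 + 12) / 2 = 30 / 2 = 15

Answer: 15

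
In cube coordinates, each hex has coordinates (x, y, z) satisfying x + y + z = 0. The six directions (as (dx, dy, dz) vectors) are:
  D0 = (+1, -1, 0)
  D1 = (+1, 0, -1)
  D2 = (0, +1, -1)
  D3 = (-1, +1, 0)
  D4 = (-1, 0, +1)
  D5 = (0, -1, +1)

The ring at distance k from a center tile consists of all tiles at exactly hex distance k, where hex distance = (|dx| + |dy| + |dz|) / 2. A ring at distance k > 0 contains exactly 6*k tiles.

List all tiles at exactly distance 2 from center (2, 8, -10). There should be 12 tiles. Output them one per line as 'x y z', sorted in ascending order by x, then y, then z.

Walk ring at distance 2 from (2, 8, -10):
Start at center + D4*2 = (0, 8, -8)
  hex 0: (0, 8, -8)
  hex 1: (1, 7, -8)
  hex 2: (2, 6, -8)
  hex 3: (3, 6, -9)
  hex 4: (4, 6, -10)
  hex 5: (4, 7, -11)
  hex 6: (4, 8, -12)
  hex 7: (3, 9, -12)
  hex 8: (2, 10, -12)
  hex 9: (1, 10, -11)
  hex 10: (0, 10, -10)
  hex 11: (0, 9, -9)
Sorted: 12 hexes.

Answer: 0 8 -8
0 9 -9
0 10 -10
1 7 -8
1 10 -11
2 6 -8
2 10 -12
3 6 -9
3 9 -12
4 6 -10
4 7 -11
4 8 -12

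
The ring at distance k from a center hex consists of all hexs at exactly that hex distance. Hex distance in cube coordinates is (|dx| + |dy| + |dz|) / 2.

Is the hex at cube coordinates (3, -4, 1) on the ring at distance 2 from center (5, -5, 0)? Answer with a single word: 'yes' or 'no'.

|px - cx| = |3 - 5| = 2
|py - cy| = |-4 - (-5)| = 1
|pz - cz| = |1 - 0| = 1
distance = (2+1+1)/2 = 4/2 = 2
radius = 2; distance == radius -> yes

Answer: yes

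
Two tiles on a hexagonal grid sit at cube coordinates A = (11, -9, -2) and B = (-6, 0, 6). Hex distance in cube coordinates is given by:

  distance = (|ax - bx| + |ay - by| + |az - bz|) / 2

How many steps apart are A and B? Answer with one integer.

|ax - bx| = |11 - (-6)| = 17
|ay - by| = |-9 - 0| = 9
|az - bz| = |-2 - 6| = 8
distance = (17 + 9 + 8) / 2 = 34 / 2 = 17

Answer: 17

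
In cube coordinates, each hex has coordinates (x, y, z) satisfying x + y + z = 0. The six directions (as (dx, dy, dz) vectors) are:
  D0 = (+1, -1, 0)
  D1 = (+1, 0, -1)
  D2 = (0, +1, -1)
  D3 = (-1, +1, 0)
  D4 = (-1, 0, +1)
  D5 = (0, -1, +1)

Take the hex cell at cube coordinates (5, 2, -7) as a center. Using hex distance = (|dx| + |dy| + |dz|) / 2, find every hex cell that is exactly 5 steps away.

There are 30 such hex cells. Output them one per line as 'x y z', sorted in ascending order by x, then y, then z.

Answer: 0 2 -2
0 3 -3
0 4 -4
0 5 -5
0 6 -6
0 7 -7
1 1 -2
1 7 -8
2 0 -2
2 7 -9
3 -1 -2
3 7 -10
4 -2 -2
4 7 -11
5 -3 -2
5 7 -12
6 -3 -3
6 6 -12
7 -3 -4
7 5 -12
8 -3 -5
8 4 -12
9 -3 -6
9 3 -12
10 -3 -7
10 -2 -8
10 -1 -9
10 0 -10
10 1 -11
10 2 -12

Derivation:
Walk ring at distance 5 from (5, 2, -7):
Start at center + D4*5 = (0, 2, -2)
  hex 0: (0, 2, -2)
  hex 1: (1, 1, -2)
  hex 2: (2, 0, -2)
  hex 3: (3, -1, -2)
  hex 4: (4, -2, -2)
  hex 5: (5, -3, -2)
  hex 6: (6, -3, -3)
  hex 7: (7, -3, -4)
  hex 8: (8, -3, -5)
  hex 9: (9, -3, -6)
  hex 10: (10, -3, -7)
  hex 11: (10, -2, -8)
  hex 12: (10, -1, -9)
  hex 13: (10, 0, -10)
  hex 14: (10, 1, -11)
  hex 15: (10, 2, -12)
  hex 16: (9, 3, -12)
  hex 17: (8, 4, -12)
  hex 18: (7, 5, -12)
  hex 19: (6, 6, -12)
  hex 20: (5, 7, -12)
  hex 21: (4, 7, -11)
  hex 22: (3, 7, -10)
  hex 23: (2, 7, -9)
  hex 24: (1, 7, -8)
  hex 25: (0, 7, -7)
  hex 26: (0, 6, -6)
  hex 27: (0, 5, -5)
  hex 28: (0, 4, -4)
  hex 29: (0, 3, -3)
Sorted: 30 hexes.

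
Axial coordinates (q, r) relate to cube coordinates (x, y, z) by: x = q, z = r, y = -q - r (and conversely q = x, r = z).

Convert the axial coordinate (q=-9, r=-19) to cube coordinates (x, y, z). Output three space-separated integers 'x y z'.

Answer: -9 28 -19

Derivation:
x = q = -9
z = r = -19
y = -x - z = -(-9) - (-19) = 28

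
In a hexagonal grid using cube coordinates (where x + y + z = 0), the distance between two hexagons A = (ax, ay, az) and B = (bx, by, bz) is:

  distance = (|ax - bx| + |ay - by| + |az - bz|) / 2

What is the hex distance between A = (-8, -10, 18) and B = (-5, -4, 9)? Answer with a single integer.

Answer: 9

Derivation:
|ax - bx| = |-8 - (-5)| = 3
|ay - by| = |-10 - (-4)| = 6
|az - bz| = |18 - 9| = 9
distance = (3 + 6 + 9) / 2 = 18 / 2 = 9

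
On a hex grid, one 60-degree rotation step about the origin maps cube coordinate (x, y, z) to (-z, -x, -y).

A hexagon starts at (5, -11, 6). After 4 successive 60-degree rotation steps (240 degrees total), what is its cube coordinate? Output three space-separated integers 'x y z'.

Start: (5, -11, 6)
Step 1: (5, -11, 6) -> (-(6), -(5), -(-11)) = (-6, -5, 11)
Step 2: (-6, -5, 11) -> (-(11), -(-6), -(-5)) = (-11, 6, 5)
Step 3: (-11, 6, 5) -> (-(5), -(-11), -(6)) = (-5, 11, -6)
Step 4: (-5, 11, -6) -> (-(-6), -(-5), -(11)) = (6, 5, -11)

Answer: 6 5 -11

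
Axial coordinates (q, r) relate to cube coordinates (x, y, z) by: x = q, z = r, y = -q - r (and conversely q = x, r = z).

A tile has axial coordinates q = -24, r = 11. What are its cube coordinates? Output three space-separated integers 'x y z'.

x = q = -24
z = r = 11
y = -x - z = -(-24) - (11) = 13

Answer: -24 13 11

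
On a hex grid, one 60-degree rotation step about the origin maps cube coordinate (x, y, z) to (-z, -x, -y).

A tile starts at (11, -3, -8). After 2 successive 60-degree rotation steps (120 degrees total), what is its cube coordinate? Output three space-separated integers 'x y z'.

Start: (11, -3, -8)
Step 1: (11, -3, -8) -> (-(-8), -(11), -(-3)) = (8, -11, 3)
Step 2: (8, -11, 3) -> (-(3), -(8), -(-11)) = (-3, -8, 11)

Answer: -3 -8 11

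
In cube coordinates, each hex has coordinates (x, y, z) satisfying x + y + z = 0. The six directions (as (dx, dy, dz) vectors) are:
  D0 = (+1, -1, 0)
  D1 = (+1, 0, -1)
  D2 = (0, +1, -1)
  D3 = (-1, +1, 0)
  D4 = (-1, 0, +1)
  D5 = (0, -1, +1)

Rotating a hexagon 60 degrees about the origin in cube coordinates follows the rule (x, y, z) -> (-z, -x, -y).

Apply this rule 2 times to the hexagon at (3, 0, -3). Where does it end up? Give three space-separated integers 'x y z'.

Start: (3, 0, -3)
Step 1: (3, 0, -3) -> (-(-3), -(3), -(0)) = (3, -3, 0)
Step 2: (3, -3, 0) -> (-(0), -(3), -(-3)) = (0, -3, 3)

Answer: 0 -3 3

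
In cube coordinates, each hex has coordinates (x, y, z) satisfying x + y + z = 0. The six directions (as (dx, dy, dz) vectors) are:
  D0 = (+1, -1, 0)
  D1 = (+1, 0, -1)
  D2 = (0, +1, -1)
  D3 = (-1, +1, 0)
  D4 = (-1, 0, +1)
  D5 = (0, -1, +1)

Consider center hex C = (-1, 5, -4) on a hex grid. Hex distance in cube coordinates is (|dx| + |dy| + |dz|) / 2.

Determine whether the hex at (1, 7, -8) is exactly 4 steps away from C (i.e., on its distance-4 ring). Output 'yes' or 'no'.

|px - cx| = |1 - (-1)| = 2
|py - cy| = |7 - 5| = 2
|pz - cz| = |-8 - (-4)| = 4
distance = (2+2+4)/2 = 8/2 = 4
radius = 4; distance == radius -> yes

Answer: yes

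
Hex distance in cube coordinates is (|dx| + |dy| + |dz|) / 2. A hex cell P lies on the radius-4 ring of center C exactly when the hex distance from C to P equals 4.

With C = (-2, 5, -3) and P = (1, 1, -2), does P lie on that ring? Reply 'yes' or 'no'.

Answer: yes

Derivation:
|px - cx| = |1 - (-2)| = 3
|py - cy| = |1 - 5| = 4
|pz - cz| = |-2 - (-3)| = 1
distance = (3+4+1)/2 = 8/2 = 4
radius = 4; distance == radius -> yes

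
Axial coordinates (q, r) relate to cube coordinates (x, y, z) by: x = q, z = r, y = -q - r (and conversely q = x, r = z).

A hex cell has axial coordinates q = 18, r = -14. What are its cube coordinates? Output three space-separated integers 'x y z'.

Answer: 18 -4 -14

Derivation:
x = q = 18
z = r = -14
y = -x - z = -(18) - (-14) = -4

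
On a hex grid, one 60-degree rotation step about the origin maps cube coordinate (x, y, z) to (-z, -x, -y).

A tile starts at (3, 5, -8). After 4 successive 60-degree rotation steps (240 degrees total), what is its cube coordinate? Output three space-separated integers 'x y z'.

Answer: -8 3 5

Derivation:
Start: (3, 5, -8)
Step 1: (3, 5, -8) -> (-(-8), -(3), -(5)) = (8, -3, -5)
Step 2: (8, -3, -5) -> (-(-5), -(8), -(-3)) = (5, -8, 3)
Step 3: (5, -8, 3) -> (-(3), -(5), -(-8)) = (-3, -5, 8)
Step 4: (-3, -5, 8) -> (-(8), -(-3), -(-5)) = (-8, 3, 5)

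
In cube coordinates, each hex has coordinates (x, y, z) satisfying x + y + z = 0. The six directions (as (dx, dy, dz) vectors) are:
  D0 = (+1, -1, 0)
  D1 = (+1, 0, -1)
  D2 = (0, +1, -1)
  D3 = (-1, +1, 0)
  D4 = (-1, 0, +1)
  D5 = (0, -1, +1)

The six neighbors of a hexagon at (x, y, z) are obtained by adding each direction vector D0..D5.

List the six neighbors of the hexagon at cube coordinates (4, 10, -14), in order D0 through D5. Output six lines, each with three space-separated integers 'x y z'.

Answer: 5 9 -14
5 10 -15
4 11 -15
3 11 -14
3 10 -13
4 9 -13

Derivation:
Center: (4, 10, -14). Add each direction:
  D0: (4, 10, -14) + (1, -1, 0) = (5, 9, -14)
  D1: (4, 10, -14) + (1, 0, -1) = (5, 10, -15)
  D2: (4, 10, -14) + (0, 1, -1) = (4, 11, -15)
  D3: (4, 10, -14) + (-1, 1, 0) = (3, 11, -14)
  D4: (4, 10, -14) + (-1, 0, 1) = (3, 10, -13)
  D5: (4, 10, -14) + (0, -1, 1) = (4, 9, -13)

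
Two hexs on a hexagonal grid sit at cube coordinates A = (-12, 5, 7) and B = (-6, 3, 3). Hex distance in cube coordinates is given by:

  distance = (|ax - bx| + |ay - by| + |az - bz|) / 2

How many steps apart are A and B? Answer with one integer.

Answer: 6

Derivation:
|ax - bx| = |-12 - (-6)| = 6
|ay - by| = |5 - 3| = 2
|az - bz| = |7 - 3| = 4
distance = (6 + 2 + 4) / 2 = 12 / 2 = 6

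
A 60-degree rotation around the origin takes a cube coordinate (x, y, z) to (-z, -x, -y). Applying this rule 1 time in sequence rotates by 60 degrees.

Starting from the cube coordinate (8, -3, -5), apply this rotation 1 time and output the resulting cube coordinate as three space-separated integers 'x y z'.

Start: (8, -3, -5)
Step 1: (8, -3, -5) -> (-(-5), -(8), -(-3)) = (5, -8, 3)

Answer: 5 -8 3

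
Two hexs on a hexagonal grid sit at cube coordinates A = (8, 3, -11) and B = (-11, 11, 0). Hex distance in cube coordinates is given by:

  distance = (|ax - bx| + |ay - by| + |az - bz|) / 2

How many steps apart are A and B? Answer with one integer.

|ax - bx| = |8 - (-11)| = 19
|ay - by| = |3 - 11| = 8
|az - bz| = |-11 - 0| = 11
distance = (19 + 8 + 11) / 2 = 38 / 2 = 19

Answer: 19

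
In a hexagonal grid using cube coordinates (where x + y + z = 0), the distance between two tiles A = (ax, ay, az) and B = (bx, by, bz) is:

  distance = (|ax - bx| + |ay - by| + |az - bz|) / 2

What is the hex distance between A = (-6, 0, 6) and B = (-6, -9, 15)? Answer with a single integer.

|ax - bx| = |-6 - (-6)| = 0
|ay - by| = |0 - (-9)| = 9
|az - bz| = |6 - 15| = 9
distance = (0 + 9 + 9) / 2 = 18 / 2 = 9

Answer: 9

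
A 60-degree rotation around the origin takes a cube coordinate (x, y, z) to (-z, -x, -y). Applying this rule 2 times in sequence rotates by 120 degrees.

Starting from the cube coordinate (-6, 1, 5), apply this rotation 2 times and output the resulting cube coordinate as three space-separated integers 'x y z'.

Start: (-6, 1, 5)
Step 1: (-6, 1, 5) -> (-(5), -(-6), -(1)) = (-5, 6, -1)
Step 2: (-5, 6, -1) -> (-(-1), -(-5), -(6)) = (1, 5, -6)

Answer: 1 5 -6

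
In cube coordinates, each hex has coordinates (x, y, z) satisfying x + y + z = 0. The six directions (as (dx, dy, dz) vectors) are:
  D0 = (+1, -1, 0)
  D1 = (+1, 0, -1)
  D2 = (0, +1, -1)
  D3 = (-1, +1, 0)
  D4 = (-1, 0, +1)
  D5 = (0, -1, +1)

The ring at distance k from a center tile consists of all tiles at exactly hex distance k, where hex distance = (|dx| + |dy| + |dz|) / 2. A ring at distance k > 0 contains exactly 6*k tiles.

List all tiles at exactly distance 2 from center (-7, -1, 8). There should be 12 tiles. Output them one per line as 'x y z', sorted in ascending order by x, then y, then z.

Answer: -9 -1 10
-9 0 9
-9 1 8
-8 -2 10
-8 1 7
-7 -3 10
-7 1 6
-6 -3 9
-6 0 6
-5 -3 8
-5 -2 7
-5 -1 6

Derivation:
Walk ring at distance 2 from (-7, -1, 8):
Start at center + D4*2 = (-9, -1, 10)
  hex 0: (-9, -1, 10)
  hex 1: (-8, -2, 10)
  hex 2: (-7, -3, 10)
  hex 3: (-6, -3, 9)
  hex 4: (-5, -3, 8)
  hex 5: (-5, -2, 7)
  hex 6: (-5, -1, 6)
  hex 7: (-6, 0, 6)
  hex 8: (-7, 1, 6)
  hex 9: (-8, 1, 7)
  hex 10: (-9, 1, 8)
  hex 11: (-9, 0, 9)
Sorted: 12 hexes.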